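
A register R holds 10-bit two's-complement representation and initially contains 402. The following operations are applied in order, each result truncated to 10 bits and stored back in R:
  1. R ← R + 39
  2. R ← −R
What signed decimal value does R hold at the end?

Start: R = 402 = 0110010010.
R = 402 + 39 = 441 = 0110111001
R = −(441) = -441 = 1001000111

-441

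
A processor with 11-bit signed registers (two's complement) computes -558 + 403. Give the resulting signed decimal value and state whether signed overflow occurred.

-155; no overflow

-558 → 10111010010
403 → 00110010011
  10111010010
+ 00110010011
= 11101100101
Result 11101100101: MSB = 1 → 1893 − 2048 = -155.
Addends have opposite signs, so signed overflow cannot occur.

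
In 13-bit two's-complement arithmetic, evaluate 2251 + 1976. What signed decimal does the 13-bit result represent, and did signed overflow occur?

-3965; overflow

2251 → 0100011001011
1976 → 0011110111000
  0100011001011
+ 0011110111000
= 1000010000011
Result 1000010000011: MSB = 1 → 4227 − 8192 = -3965.
Both addends are non-negative but the stored result is negative: signed overflow. The true value 2251 + 1976 = 4227 lies outside [-4096, 4095].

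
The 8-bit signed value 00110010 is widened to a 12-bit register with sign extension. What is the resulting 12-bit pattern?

000000110010

MSB of 00110010 is 0; replicate it into the new high bits.
0000|00110010 → 000000110010 (still 50).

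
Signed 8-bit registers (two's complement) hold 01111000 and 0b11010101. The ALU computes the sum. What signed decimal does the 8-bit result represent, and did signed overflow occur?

77; no overflow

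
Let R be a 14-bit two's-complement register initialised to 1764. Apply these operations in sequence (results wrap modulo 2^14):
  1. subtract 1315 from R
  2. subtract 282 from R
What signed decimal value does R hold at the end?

167

Start: R = 1764 = 00011011100100.
R = 1764 − 1315 = 449 = 00000111000001
R = 449 − 282 = 167 = 00000010100111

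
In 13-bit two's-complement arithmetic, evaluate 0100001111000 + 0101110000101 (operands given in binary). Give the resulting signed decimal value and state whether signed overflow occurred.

-3075; overflow

0100001111000 = 2168 (signed)
0101110000101 = 2949 (signed)
  0100001111000
+ 0101110000101
= 1001111111101
Result 1001111111101: MSB = 1 → 5117 − 8192 = -3075.
Both addends are non-negative but the stored result is negative: signed overflow. The true value 2168 + 2949 = 5117 lies outside [-4096, 4095].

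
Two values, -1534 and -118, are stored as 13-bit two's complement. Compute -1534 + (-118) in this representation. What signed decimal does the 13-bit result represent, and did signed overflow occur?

-1652; no overflow

-1534 → 1101000000010
-118 → 1111110001010
  1101000000010
+ 1111110001010
= 1100110001100  (discard carry-out 1)
Result 1100110001100: MSB = 1 → 6540 − 8192 = -1652.
Both addends are negative and so is the stored result: no signed overflow.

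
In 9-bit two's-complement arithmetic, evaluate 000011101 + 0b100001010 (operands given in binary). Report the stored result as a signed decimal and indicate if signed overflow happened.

-217; no overflow

000011101 = 29 (signed)
0b100001010 → 100001010 = -246 (signed)
  000011101
+ 100001010
= 100100111
Result 100100111: MSB = 1 → 295 − 512 = -217.
Addends have opposite signs, so signed overflow cannot occur.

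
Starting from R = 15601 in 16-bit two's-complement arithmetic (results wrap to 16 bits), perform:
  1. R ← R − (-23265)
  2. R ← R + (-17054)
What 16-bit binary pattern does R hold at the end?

0101010100110100

Start: R = 15601 = 0011110011110001.
R = 15601 − (-23265) = 38866; wraps to -26670 = 1001011111010010
R = -26670 + (-17054) = -43724; wraps to 21812 = 0101010100110100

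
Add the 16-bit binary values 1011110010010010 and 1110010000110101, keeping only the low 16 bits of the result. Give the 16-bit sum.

1010000011000111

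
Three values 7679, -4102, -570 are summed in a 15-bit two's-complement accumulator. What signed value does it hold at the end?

3007

7679 + (-4102) = 3577 (000110111111001)
3577 + (-570) = 3007 (000101110111111)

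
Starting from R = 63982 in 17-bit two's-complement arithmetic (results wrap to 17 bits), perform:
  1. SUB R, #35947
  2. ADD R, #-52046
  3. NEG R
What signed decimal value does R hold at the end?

24011

Start: R = 63982 = 01111100111101110.
R = 63982 − 35947 = 28035 = 00110110110000011
R = 28035 + (-52046) = -24011 = 11010001000110101
R = −(-24011) = 24011 = 00101110111001011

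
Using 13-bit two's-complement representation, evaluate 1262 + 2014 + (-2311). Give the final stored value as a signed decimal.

1262 + 2014 = 3276 (0110011001100)
3276 + (-2311) = 965 (0001111000101)

965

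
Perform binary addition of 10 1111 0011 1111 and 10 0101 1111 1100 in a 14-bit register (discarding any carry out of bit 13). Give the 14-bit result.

01010100111011

  10111100111111
+ 10010111111100
= 01010100111011  (discard carry-out 1)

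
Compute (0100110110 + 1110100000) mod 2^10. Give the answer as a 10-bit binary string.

0011010110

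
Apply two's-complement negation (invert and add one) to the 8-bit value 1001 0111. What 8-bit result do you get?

01101001

Invert: 01101000. Add 1: 01101001.
Check: 10010111 = -105, 01101001 = 105.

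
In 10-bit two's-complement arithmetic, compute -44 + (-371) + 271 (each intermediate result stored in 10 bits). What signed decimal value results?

-44 + (-371) = -415 (1001100001)
-415 + 271 = -144 (1101110000)

-144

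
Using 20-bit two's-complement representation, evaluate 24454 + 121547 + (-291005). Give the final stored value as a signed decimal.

-145004

24454 + 121547 = 146001 (00100011101001010001)
146001 + (-291005) = -145004 (11011100100110010100)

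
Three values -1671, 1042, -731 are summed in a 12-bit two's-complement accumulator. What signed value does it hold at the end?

-1671 + 1042 = -629 (110110001011)
-629 + (-731) = -1360 (101010110000)

-1360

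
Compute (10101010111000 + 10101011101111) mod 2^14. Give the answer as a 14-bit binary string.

  10101010111000
+ 10101011101111
= 01010110100111  (discard carry-out 1)

01010110100111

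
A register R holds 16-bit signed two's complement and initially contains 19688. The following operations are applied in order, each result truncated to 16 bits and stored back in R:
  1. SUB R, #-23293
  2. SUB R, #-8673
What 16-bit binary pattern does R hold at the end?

Start: R = 19688 = 0100110011101000.
R = 19688 − (-23293) = 42981; wraps to -22555 = 1010011111100101
R = -22555 − (-8673) = -13882 = 1100100111000110

1100100111000110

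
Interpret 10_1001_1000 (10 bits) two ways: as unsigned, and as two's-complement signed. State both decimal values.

Unsigned: 1010011000 = 664.
Signed: MSB=1 → 664 − 1024 = -360.

unsigned = 664, signed = -360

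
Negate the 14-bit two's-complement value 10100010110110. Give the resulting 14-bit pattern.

Invert: 01011101001001. Add 1: 01011101001010.
Check: 10100010110110 = -5962, 01011101001010 = 5962.

01011101001010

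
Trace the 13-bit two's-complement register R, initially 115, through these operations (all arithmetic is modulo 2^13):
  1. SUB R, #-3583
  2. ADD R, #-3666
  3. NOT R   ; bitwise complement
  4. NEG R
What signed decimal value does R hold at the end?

33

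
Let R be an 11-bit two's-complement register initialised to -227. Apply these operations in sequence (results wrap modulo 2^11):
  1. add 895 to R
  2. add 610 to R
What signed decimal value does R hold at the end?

-770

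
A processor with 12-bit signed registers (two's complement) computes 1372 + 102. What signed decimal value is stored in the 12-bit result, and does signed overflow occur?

1474; no overflow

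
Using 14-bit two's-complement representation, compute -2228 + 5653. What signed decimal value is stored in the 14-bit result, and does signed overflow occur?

3425; no overflow

-2228 → 11011101001100
5653 → 01011000010101
  11011101001100
+ 01011000010101
= 00110101100001  (discard carry-out 1)
Result 00110101100001: MSB = 0 → value 3425.
Addends have opposite signs, so signed overflow cannot occur.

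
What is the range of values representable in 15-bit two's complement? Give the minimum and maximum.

min = -16384, max = 16383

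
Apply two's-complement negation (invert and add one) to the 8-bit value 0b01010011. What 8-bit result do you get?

Invert: 10101100. Add 1: 10101101.
Check: 01010011 = 83, 10101101 = -83.

10101101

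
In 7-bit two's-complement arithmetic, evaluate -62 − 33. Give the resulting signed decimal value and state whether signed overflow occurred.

-62 → 1000010
33 → 0100001
Subtract via negate-and-add: invert 0100001 + 1 = 1011111 (i.e. -33).
  1000010
+ 1011111
= 0100001  (discard carry-out 1)
Result 0100001: MSB = 0 → value 33.
Both addends (after negating the subtrahend) are negative but the stored result is non-negative: signed overflow. The true value -62 − 33 = -95 lies outside [-64, 63].

33; overflow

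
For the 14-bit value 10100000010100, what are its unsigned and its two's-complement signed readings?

unsigned = 10260, signed = -6124

Unsigned: 10100000010100 = 10260.
Signed: MSB=1 → 10260 − 16384 = -6124.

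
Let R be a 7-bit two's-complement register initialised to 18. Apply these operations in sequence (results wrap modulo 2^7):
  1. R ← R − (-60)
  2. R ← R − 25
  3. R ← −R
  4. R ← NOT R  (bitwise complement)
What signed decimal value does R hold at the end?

Start: R = 18 = 0010010.
R = 18 − (-60) = 78; wraps to -50 = 1001110
R = -50 − 25 = -75; wraps to 53 = 0110101
R = −(53) = -53 = 1001011
R = NOT 1001011 = 0110100 = 52

52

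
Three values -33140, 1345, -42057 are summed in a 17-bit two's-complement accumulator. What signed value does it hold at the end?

57220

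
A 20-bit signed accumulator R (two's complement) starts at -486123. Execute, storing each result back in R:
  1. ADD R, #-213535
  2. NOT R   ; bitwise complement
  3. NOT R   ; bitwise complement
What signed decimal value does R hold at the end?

Start: R = -486123 = 10001001010100010101.
R = -486123 + (-213535) = -699658; wraps to 348918 = 01010101001011110110
R = NOT 01010101001011110110 = 10101010110100001001 = -348919
R = NOT 10101010110100001001 = 01010101001011110110 = 348918

348918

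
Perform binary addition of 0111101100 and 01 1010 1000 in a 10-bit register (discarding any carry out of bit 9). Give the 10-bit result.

  0111101100
+ 0110101000
= 1110010100

1110010100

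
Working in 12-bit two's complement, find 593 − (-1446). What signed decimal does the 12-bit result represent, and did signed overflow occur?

2039; no overflow

593 → 001001010001
-1446 → 101001011010
Subtract via negate-and-add: invert 101001011010 + 1 = 010110100110 (i.e. 1446).
  001001010001
+ 010110100110
= 011111110111
Result 011111110111: MSB = 0 → value 2039.
Both addends (after negating the subtrahend) are non-negative and so is the stored result: no signed overflow.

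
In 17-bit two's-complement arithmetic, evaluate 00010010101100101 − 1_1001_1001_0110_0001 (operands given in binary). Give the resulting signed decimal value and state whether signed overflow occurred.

00010010101100101 = 9573 (signed)
1_1001_1001_0110_0001 → 11001100101100001 = -26271 (signed)
Subtract via negate-and-add: invert 11001100101100001 + 1 = 00110011010011111 (i.e. 26271).
  00010010101100101
+ 00110011010011111
= 01000110000000100
Result 01000110000000100: MSB = 0 → value 35844.
Both addends (after negating the subtrahend) are non-negative and so is the stored result: no signed overflow.

35844; no overflow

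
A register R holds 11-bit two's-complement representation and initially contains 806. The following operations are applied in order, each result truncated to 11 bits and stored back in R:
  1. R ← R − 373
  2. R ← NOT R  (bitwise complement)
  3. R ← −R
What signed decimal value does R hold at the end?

Start: R = 806 = 01100100110.
R = 806 − 373 = 433 = 00110110001
R = NOT 00110110001 = 11001001110 = -434
R = −(-434) = 434 = 00110110010

434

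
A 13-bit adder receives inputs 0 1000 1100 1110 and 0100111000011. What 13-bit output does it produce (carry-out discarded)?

  0100011001110
+ 0100111000011
= 1001010010001

1001010010001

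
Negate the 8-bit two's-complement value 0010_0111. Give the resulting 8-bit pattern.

Invert: 11011000. Add 1: 11011001.
Check: 00100111 = 39, 11011001 = -39.

11011001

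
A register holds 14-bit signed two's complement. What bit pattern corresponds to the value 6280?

6280 is non-negative, so write it directly in 14 bits: 01100010001000.

01100010001000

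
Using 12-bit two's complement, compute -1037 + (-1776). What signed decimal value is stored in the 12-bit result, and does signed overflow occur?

1283; overflow

-1037 → 101111110011
-1776 → 100100010000
  101111110011
+ 100100010000
= 010100000011  (discard carry-out 1)
Result 010100000011: MSB = 0 → value 1283.
Both addends are negative but the stored result is non-negative: signed overflow. The true value -1037 + (-1776) = -2813 lies outside [-2048, 2047].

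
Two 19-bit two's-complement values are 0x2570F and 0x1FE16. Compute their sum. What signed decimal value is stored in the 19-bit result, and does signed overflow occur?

-240347; overflow

0x2570F = 0100101011100001111 = 153359 (signed)
0x1FE16 = 0011111111000010110 = 130582 (signed)
  0100101011100001111
+ 0011111111000010110
= 1000101010100100101
Result 1000101010100100101: MSB = 1 → 283941 − 524288 = -240347.
Both addends are non-negative but the stored result is negative: signed overflow. The true value 153359 + 130582 = 283941 lies outside [-262144, 262143].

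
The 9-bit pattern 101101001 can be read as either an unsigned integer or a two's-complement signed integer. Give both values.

unsigned = 361, signed = -151

Unsigned: 101101001 = 361.
Signed: MSB=1 → 361 − 512 = -151.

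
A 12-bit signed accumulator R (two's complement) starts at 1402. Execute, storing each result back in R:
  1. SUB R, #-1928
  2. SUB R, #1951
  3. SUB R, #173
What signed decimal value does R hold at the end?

1206

Start: R = 1402 = 010101111010.
R = 1402 − (-1928) = 3330; wraps to -766 = 110100000010
R = -766 − 1951 = -2717; wraps to 1379 = 010101100011
R = 1379 − 173 = 1206 = 010010110110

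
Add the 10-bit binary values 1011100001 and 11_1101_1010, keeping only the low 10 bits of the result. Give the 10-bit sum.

  1011100001
+ 1111011010
= 1010111011  (discard carry-out 1)

1010111011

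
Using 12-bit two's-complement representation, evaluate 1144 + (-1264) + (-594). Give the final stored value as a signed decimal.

1144 + (-1264) = -120 (111110001000)
-120 + (-594) = -714 (110100110110)

-714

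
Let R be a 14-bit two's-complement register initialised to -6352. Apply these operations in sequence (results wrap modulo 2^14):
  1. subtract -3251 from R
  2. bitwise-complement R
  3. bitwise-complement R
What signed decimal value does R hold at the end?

Start: R = -6352 = 10011100110000.
R = -6352 − (-3251) = -3101 = 11001111100011
R = NOT 11001111100011 = 00110000011100 = 3100
R = NOT 00110000011100 = 11001111100011 = -3101

-3101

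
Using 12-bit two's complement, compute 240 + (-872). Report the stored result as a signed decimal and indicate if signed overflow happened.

-632; no overflow

240 → 000011110000
-872 → 110010011000
  000011110000
+ 110010011000
= 110110001000
Result 110110001000: MSB = 1 → 3464 − 4096 = -632.
Addends have opposite signs, so signed overflow cannot occur.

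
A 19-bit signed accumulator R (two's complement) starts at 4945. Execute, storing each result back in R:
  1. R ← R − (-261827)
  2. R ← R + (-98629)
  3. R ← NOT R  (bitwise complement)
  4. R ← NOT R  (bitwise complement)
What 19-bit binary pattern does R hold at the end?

0101001000011001111

Start: R = 4945 = 0000001001101010001.
R = 4945 − (-261827) = 266772; wraps to -257516 = 1000001001000010100
R = -257516 + (-98629) = -356145; wraps to 168143 = 0101001000011001111
R = NOT 0101001000011001111 = 1010110111100110000 = -168144
R = NOT 1010110111100110000 = 0101001000011001111 = 168143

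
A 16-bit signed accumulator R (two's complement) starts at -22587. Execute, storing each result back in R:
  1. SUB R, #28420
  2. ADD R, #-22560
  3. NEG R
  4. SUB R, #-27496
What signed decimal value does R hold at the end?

-30009

Start: R = -22587 = 1010011111000101.
R = -22587 − 28420 = -51007; wraps to 14529 = 0011100011000001
R = 14529 + (-22560) = -8031 = 1110000010100001
R = −(-8031) = 8031 = 0001111101011111
R = 8031 − (-27496) = 35527; wraps to -30009 = 1000101011000111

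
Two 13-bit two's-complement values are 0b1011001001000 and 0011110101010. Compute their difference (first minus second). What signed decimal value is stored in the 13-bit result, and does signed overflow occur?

0b1011001001000 → 1011001001000 = -2488 (signed)
0011110101010 = 1962 (signed)
Subtract via negate-and-add: invert 0011110101010 + 1 = 1100001010110 (i.e. -1962).
  1011001001000
+ 1100001010110
= 0111010011110  (discard carry-out 1)
Result 0111010011110: MSB = 0 → value 3742.
Both addends (after negating the subtrahend) are negative but the stored result is non-negative: signed overflow. The true value -2488 − 1962 = -4450 lies outside [-4096, 4095].

3742; overflow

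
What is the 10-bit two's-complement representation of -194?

1100111110

|-194| = 194 = 0011000010 in 10 bits.
Invert the bits: 1100111101. Add 1: 1100111110.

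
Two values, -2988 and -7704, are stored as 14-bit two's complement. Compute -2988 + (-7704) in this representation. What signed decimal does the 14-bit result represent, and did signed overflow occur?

5692; overflow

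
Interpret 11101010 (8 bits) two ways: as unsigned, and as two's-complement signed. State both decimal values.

unsigned = 234, signed = -22

Unsigned: 11101010 = 234.
Signed: MSB=1 → 234 − 256 = -22.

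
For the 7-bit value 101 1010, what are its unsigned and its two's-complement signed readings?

unsigned = 90, signed = -38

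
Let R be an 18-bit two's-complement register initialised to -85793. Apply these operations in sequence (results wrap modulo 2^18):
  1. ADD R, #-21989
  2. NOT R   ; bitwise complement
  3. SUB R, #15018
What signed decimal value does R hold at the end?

Start: R = -85793 = 101011000011011111.
R = -85793 + (-21989) = -107782 = 100101101011111010
R = NOT 100101101011111010 = 011010010100000101 = 107781
R = 107781 − 15018 = 92763 = 010110101001011011

92763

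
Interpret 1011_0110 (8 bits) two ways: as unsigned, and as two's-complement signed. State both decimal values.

unsigned = 182, signed = -74

Unsigned: 10110110 = 182.
Signed: MSB=1 → 182 − 256 = -74.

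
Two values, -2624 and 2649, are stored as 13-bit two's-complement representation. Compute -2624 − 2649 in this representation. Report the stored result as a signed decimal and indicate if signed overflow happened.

2919; overflow

-2624 → 1010111000000
2649 → 0101001011001
Subtract via negate-and-add: invert 0101001011001 + 1 = 1010110100111 (i.e. -2649).
  1010111000000
+ 1010110100111
= 0101101100111  (discard carry-out 1)
Result 0101101100111: MSB = 0 → value 2919.
Both addends (after negating the subtrahend) are negative but the stored result is non-negative: signed overflow. The true value -2624 − 2649 = -5273 lies outside [-4096, 4095].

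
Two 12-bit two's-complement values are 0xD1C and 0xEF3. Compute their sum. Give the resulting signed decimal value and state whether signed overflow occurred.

0xD1C = 110100011100 = -740 (signed)
0xEF3 = 111011110011 = -269 (signed)
  110100011100
+ 111011110011
= 110000001111  (discard carry-out 1)
Result 110000001111: MSB = 1 → 3087 − 4096 = -1009.
Both addends are negative and so is the stored result: no signed overflow.

-1009; no overflow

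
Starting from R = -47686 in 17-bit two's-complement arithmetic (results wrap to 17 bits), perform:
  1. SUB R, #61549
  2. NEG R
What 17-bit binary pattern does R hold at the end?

11010101010110011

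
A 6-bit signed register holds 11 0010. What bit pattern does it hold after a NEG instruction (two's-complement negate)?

Invert: 001101. Add 1: 001110.
Check: 110010 = -14, 001110 = 14.

001110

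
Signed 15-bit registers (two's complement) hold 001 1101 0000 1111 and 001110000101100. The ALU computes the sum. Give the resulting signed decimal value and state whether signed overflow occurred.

14651; no overflow

001 1101 0000 1111 → 001110100001111 = 7439 (signed)
001110000101100 = 7212 (signed)
  001110100001111
+ 001110000101100
= 011100100111011
Result 011100100111011: MSB = 0 → value 14651.
Both addends are non-negative and so is the stored result: no signed overflow.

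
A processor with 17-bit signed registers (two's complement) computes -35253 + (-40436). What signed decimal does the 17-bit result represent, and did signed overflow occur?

-35253 → 10111011001001011
-40436 → 10110001000001100
  10111011001001011
+ 10110001000001100
= 01101100001010111  (discard carry-out 1)
Result 01101100001010111: MSB = 0 → value 55383.
Both addends are negative but the stored result is non-negative: signed overflow. The true value -35253 + (-40436) = -75689 lies outside [-65536, 65535].

55383; overflow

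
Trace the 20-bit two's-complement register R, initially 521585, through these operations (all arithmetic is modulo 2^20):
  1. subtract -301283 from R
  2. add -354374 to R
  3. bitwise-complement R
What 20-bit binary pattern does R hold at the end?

Start: R = 521585 = 01111111010101110001.
R = 521585 − (-301283) = 822868; wraps to -225708 = 11001000111001010100
R = -225708 + (-354374) = -580082; wraps to 468494 = 01110010011000001110
R = NOT 01110010011000001110 = 10001101100111110001 = -468495

10001101100111110001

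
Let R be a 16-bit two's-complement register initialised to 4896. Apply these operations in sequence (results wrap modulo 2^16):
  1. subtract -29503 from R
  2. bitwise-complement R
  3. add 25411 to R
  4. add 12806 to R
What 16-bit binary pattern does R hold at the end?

Start: R = 4896 = 0001001100100000.
R = 4896 − (-29503) = 34399; wraps to -31137 = 1000011001011111
R = NOT 1000011001011111 = 0111100110100000 = 31136
R = 31136 + 25411 = 56547; wraps to -8989 = 1101110011100011
R = -8989 + 12806 = 3817 = 0000111011101001

0000111011101001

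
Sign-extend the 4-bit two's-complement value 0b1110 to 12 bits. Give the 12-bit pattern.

MSB of 1110 is 1; replicate it into the new high bits.
11111111|1110 → 111111111110 (still -2).

111111111110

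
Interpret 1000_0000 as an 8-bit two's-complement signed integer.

MSB is 1, so the value is negative.
Invert: 01111111. Add 1: 10000000 = 128. So the value is −128.

-128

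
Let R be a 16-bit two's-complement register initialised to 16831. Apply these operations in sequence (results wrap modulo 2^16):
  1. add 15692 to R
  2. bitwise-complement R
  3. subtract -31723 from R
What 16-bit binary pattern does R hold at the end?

1111110011011111

Start: R = 16831 = 0100000110111111.
R = 16831 + 15692 = 32523 = 0111111100001011
R = NOT 0111111100001011 = 1000000011110100 = -32524
R = -32524 − (-31723) = -801 = 1111110011011111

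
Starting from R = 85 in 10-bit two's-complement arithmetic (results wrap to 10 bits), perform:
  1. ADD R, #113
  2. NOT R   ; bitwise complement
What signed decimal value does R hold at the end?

-199

Start: R = 85 = 0001010101.
R = 85 + 113 = 198 = 0011000110
R = NOT 0011000110 = 1100111001 = -199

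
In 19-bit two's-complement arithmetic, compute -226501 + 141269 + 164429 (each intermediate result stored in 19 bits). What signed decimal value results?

79197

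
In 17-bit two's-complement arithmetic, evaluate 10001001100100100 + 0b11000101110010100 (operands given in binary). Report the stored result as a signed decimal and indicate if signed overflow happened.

10001001100100100 = -60636 (signed)
0b11000101110010100 → 11000101110010100 = -29804 (signed)
  10001001100100100
+ 11000101110010100
= 01001111010111000  (discard carry-out 1)
Result 01001111010111000: MSB = 0 → value 40632.
Both addends are negative but the stored result is non-negative: signed overflow. The true value -60636 + (-29804) = -90440 lies outside [-65536, 65535].

40632; overflow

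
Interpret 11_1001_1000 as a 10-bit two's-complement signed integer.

-104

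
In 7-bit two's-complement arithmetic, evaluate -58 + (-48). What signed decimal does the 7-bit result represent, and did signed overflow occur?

-58 → 1000110
-48 → 1010000
  1000110
+ 1010000
= 0010110  (discard carry-out 1)
Result 0010110: MSB = 0 → value 22.
Both addends are negative but the stored result is non-negative: signed overflow. The true value -58 + (-48) = -106 lies outside [-64, 63].

22; overflow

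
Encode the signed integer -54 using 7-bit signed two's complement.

1001010

|-54| = 54 = 0110110 in 7 bits.
Invert the bits: 1001001. Add 1: 1001010.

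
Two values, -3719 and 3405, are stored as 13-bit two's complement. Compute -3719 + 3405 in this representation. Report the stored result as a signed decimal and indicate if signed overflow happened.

-314; no overflow

-3719 → 1000101111001
3405 → 0110101001101
  1000101111001
+ 0110101001101
= 1111011000110
Result 1111011000110: MSB = 1 → 7878 − 8192 = -314.
Addends have opposite signs, so signed overflow cannot occur.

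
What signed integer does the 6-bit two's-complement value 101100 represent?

-20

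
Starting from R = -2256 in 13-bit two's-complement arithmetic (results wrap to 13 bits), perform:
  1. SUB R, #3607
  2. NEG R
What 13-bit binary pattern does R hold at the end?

1011011100111

Start: R = -2256 = 1011100110000.
R = -2256 − 3607 = -5863; wraps to 2329 = 0100100011001
R = −(2329) = -2329 = 1011011100111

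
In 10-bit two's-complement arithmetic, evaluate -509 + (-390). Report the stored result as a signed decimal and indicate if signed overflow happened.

125; overflow

-509 → 1000000011
-390 → 1001111010
  1000000011
+ 1001111010
= 0001111101  (discard carry-out 1)
Result 0001111101: MSB = 0 → value 125.
Both addends are negative but the stored result is non-negative: signed overflow. The true value -509 + (-390) = -899 lies outside [-512, 511].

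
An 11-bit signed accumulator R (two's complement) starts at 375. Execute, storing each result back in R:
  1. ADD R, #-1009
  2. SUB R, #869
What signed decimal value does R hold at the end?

545

Start: R = 375 = 00101110111.
R = 375 + (-1009) = -634 = 10110000110
R = -634 − 869 = -1503; wraps to 545 = 01000100001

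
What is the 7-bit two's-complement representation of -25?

1100111

|-25| = 25 = 0011001 in 7 bits.
Invert the bits: 1100110. Add 1: 1100111.
Check: 1100111 reads as 103 − 128 = -25.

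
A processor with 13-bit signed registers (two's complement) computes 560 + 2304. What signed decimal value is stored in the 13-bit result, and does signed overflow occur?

560 → 0001000110000
2304 → 0100100000000
  0001000110000
+ 0100100000000
= 0101100110000
Result 0101100110000: MSB = 0 → value 2864.
Both addends are non-negative and so is the stored result: no signed overflow.

2864; no overflow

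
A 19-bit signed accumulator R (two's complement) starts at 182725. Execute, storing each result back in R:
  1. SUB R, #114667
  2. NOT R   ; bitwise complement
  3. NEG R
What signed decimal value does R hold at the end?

Start: R = 182725 = 0101100100111000101.
R = 182725 − 114667 = 68058 = 0010000100111011010
R = NOT 0010000100111011010 = 1101111011000100101 = -68059
R = −(-68059) = 68059 = 0010000100111011011

68059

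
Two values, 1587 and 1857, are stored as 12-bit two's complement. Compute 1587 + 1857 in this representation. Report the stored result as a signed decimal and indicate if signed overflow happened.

-652; overflow

1587 → 011000110011
1857 → 011101000001
  011000110011
+ 011101000001
= 110101110100
Result 110101110100: MSB = 1 → 3444 − 4096 = -652.
Both addends are non-negative but the stored result is negative: signed overflow. The true value 1587 + 1857 = 3444 lies outside [-2048, 2047].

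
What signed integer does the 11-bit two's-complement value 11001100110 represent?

-410

MSB is 1, so the value is negative.
Invert: 00110011001. Add 1: 00110011010 = 410. So the value is −410.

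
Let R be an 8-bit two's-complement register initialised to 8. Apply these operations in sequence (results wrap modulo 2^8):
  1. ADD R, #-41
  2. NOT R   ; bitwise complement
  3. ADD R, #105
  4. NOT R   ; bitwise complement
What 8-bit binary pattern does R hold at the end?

01110110

Start: R = 8 = 00001000.
R = 8 + (-41) = -33 = 11011111
R = NOT 11011111 = 00100000 = 32
R = 32 + 105 = 137; wraps to -119 = 10001001
R = NOT 10001001 = 01110110 = 118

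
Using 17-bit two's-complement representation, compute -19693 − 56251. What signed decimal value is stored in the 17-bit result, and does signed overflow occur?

55128; overflow

-19693 → 11011001100010011
56251 → 01101101110111011
Subtract via negate-and-add: invert 01101101110111011 + 1 = 10010010001000101 (i.e. -56251).
  11011001100010011
+ 10010010001000101
= 01101011101011000  (discard carry-out 1)
Result 01101011101011000: MSB = 0 → value 55128.
Both addends (after negating the subtrahend) are negative but the stored result is non-negative: signed overflow. The true value -19693 − 56251 = -75944 lies outside [-65536, 65535].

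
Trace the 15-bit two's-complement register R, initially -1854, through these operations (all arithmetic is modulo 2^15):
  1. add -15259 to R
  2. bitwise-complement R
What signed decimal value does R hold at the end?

-15656

Start: R = -1854 = 111100011000010.
R = -1854 + (-15259) = -17113; wraps to 15655 = 011110100100111
R = NOT 011110100100111 = 100001011011000 = -15656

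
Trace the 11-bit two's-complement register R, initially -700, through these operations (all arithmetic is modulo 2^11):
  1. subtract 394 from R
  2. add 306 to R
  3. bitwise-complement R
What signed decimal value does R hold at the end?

Start: R = -700 = 10101000100.
R = -700 − 394 = -1094; wraps to 954 = 01110111010
R = 954 + 306 = 1260; wraps to -788 = 10011101100
R = NOT 10011101100 = 01100010011 = 787

787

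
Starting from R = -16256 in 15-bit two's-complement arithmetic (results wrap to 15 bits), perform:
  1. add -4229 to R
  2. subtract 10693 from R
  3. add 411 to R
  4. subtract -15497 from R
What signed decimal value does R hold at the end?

Start: R = -16256 = 100000010000000.
R = -16256 + (-4229) = -20485; wraps to 12283 = 010111111111011
R = 12283 − 10693 = 1590 = 000011000110110
R = 1590 + 411 = 2001 = 000011111010001
R = 2001 − (-15497) = 17498; wraps to -15270 = 100010001011010

-15270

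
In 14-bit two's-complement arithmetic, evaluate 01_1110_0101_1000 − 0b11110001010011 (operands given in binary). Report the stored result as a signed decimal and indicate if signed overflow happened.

01_1110_0101_1000 → 01111001011000 = 7768 (signed)
0b11110001010011 → 11110001010011 = -941 (signed)
Subtract via negate-and-add: invert 11110001010011 + 1 = 00001110101101 (i.e. 941).
  01111001011000
+ 00001110101101
= 10001000000101
Result 10001000000101: MSB = 1 → 8709 − 16384 = -7675.
Both addends (after negating the subtrahend) are non-negative but the stored result is negative: signed overflow. The true value 7768 − (-941) = 8709 lies outside [-8192, 8191].

-7675; overflow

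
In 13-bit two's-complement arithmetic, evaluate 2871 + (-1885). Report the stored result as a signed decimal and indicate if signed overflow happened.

986; no overflow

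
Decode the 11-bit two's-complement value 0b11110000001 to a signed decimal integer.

-127

MSB is 1, so the value is negative.
Invert: 00001111110. Add 1: 00001111111 = 127. So the value is −127.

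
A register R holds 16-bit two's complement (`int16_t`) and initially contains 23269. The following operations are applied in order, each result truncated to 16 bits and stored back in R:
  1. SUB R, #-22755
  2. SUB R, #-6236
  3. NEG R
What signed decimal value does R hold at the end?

13276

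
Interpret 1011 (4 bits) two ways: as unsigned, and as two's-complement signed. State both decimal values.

Unsigned: 1011 = 11.
Signed: MSB=1 → 11 − 16 = -5.

unsigned = 11, signed = -5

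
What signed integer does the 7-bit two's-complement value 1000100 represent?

-60

MSB is 1, so the value is negative.
Invert: 0111011. Add 1: 0111100 = 60. So the value is −60.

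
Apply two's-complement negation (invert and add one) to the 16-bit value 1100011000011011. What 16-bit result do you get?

0011100111100101

Invert: 0011100111100100. Add 1: 0011100111100101.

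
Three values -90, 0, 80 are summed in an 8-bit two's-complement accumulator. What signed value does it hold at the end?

-90 + 0 = -90 (10100110)
-90 + 80 = -10 (11110110)

-10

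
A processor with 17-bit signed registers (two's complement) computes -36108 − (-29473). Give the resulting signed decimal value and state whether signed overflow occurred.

-36108 → 10111001011110100
-29473 → 11000110011011111
Subtract via negate-and-add: invert 11000110011011111 + 1 = 00111001100100001 (i.e. 29473).
  10111001011110100
+ 00111001100100001
= 11110011000010101
Result 11110011000010101: MSB = 1 → 124437 − 131072 = -6635.
Addends (after negating the subtrahend) have opposite signs, so signed overflow cannot occur.

-6635; no overflow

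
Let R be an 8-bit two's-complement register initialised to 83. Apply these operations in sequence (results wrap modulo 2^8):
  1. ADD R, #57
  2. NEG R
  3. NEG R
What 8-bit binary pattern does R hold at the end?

Start: R = 83 = 01010011.
R = 83 + 57 = 140; wraps to -116 = 10001100
R = −(-116) = 116 = 01110100
R = −(116) = -116 = 10001100

10001100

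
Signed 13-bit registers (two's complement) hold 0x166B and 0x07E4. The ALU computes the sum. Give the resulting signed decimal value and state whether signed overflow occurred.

-433; no overflow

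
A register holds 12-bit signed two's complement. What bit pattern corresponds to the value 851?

851 is non-negative, so write it directly in 12 bits: 001101010011.

001101010011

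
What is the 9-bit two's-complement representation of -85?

|-85| = 85 = 001010101 in 9 bits.
Invert the bits: 110101010. Add 1: 110101011.

110101011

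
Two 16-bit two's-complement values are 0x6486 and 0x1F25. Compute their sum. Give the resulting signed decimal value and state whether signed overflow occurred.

-31829; overflow

0x6486 = 0110010010000110 = 25734 (signed)
0x1F25 = 0001111100100101 = 7973 (signed)
  0110010010000110
+ 0001111100100101
= 1000001110101011
Result 1000001110101011: MSB = 1 → 33707 − 65536 = -31829.
Both addends are non-negative but the stored result is negative: signed overflow. The true value 25734 + 7973 = 33707 lies outside [-32768, 32767].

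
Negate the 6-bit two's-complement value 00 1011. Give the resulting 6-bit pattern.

110101

Invert: 110100. Add 1: 110101.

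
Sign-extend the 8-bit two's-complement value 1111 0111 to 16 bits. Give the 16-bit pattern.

1111111111110111

MSB of 11110111 is 1; replicate it into the new high bits.
11111111|11110111 → 1111111111110111 (still -9).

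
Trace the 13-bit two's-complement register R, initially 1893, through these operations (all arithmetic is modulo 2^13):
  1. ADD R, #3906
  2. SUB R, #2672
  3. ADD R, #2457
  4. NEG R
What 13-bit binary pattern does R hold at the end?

Start: R = 1893 = 0011101100101.
R = 1893 + 3906 = 5799; wraps to -2393 = 1011010100111
R = -2393 − 2672 = -5065; wraps to 3127 = 0110000110111
R = 3127 + 2457 = 5584; wraps to -2608 = 1010111010000
R = −(-2608) = 2608 = 0101000110000

0101000110000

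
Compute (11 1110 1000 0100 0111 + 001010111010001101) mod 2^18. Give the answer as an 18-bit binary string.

001001011011010100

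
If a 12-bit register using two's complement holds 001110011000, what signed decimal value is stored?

920

MSB is 0, so the value is non-negative: 001110011000 = 920.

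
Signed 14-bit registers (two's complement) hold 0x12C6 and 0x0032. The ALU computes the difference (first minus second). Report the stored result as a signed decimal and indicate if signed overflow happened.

4756; no overflow

0x12C6 = 01001011000110 = 4806 (signed)
0x0032 = 00000000110010 = 50 (signed)
Subtract via negate-and-add: invert 00000000110010 + 1 = 11111111001110 (i.e. -50).
  01001011000110
+ 11111111001110
= 01001010010100  (discard carry-out 1)
Result 01001010010100: MSB = 0 → value 4756.
Addends (after negating the subtrahend) have opposite signs, so signed overflow cannot occur.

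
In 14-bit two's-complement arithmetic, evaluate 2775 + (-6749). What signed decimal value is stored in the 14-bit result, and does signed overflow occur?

2775 → 00101011010111
-6749 → 10010110100011
  00101011010111
+ 10010110100011
= 11000001111010
Result 11000001111010: MSB = 1 → 12410 − 16384 = -3974.
Addends have opposite signs, so signed overflow cannot occur.

-3974; no overflow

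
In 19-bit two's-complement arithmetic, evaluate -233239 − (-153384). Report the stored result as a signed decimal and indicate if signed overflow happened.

-233239 → 1000111000011101001
-153384 → 1011010100011011000
Subtract via negate-and-add: invert 1011010100011011000 + 1 = 0100101011100101000 (i.e. 153384).
  1000111000011101001
+ 0100101011100101000
= 1101100100000010001
Result 1101100100000010001: MSB = 1 → 444433 − 524288 = -79855.
Addends (after negating the subtrahend) have opposite signs, so signed overflow cannot occur.

-79855; no overflow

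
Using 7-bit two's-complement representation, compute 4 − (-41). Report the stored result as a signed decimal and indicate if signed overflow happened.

45; no overflow

4 → 0000100
-41 → 1010111
Subtract via negate-and-add: invert 1010111 + 1 = 0101001 (i.e. 41).
  0000100
+ 0101001
= 0101101
Result 0101101: MSB = 0 → value 45.
Both addends (after negating the subtrahend) are non-negative and so is the stored result: no signed overflow.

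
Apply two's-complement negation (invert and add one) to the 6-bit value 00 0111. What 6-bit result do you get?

Invert: 111000. Add 1: 111001.
Check: 000111 = 7, 111001 = -7.

111001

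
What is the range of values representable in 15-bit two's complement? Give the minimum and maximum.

Minimum: −2^14 = -16384.
Maximum: 2^14 − 1 = 16383.

min = -16384, max = 16383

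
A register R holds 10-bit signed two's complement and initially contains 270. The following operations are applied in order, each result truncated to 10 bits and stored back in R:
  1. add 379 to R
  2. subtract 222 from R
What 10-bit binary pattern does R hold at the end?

0110101011

Start: R = 270 = 0100001110.
R = 270 + 379 = 649; wraps to -375 = 1010001001
R = -375 − 222 = -597; wraps to 427 = 0110101011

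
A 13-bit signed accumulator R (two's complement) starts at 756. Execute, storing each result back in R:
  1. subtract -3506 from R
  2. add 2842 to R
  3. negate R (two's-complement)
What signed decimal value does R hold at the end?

1088

Start: R = 756 = 0001011110100.
R = 756 − (-3506) = 4262; wraps to -3930 = 1000010100110
R = -3930 + 2842 = -1088 = 1101111000000
R = −(-1088) = 1088 = 0010001000000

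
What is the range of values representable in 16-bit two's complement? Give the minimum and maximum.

min = -32768, max = 32767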